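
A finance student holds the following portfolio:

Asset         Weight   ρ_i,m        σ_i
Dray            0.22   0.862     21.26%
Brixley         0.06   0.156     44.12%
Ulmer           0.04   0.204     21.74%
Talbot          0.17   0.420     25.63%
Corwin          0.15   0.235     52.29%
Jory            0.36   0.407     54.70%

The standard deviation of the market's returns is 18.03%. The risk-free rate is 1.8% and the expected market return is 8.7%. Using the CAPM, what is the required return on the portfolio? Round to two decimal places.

8.04%

β_Dray = 0.862 × 21.26% / 18.03% = 1.0164
β_Brixley = 0.156 × 44.12% / 18.03% = 0.3817
β_Ulmer = 0.204 × 21.74% / 18.03% = 0.2460
β_Talbot = 0.420 × 25.63% / 18.03% = 0.5970
β_Corwin = 0.235 × 52.29% / 18.03% = 0.6815
β_Jory = 0.407 × 54.70% / 18.03% = 1.2348
β_P = Σ w_i β_i = 0.22×1.0164 + 0.06×0.3817 + 0.04×0.2460 + 0.17×0.5970 + 0.15×0.6815 + 0.36×1.2348 = 0.9046
MRP = 8.7% − 1.8% = 6.90%
E(R_P) = R_f + β_P × MRP = 1.8% + 0.9046 × 6.9% = 8.04%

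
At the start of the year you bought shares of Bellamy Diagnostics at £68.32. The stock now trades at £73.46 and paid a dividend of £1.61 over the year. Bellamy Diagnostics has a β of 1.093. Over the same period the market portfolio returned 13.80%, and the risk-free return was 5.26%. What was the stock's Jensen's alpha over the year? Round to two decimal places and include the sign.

Realised HPR = (P1 + D1 − P0) / P0 = (73.46 + 1.61 − 68.32) / 68.32 = 6.75 / 68.32 = 9.8800%
MRP = 13.80% − 5.26% = 8.54%
CAPM required = R_f + β·MRP = 5.26% + 1.093 × 8.54% = 14.59422%
α = realised − required = 9.8800% − 14.59422% = -4.71%

-4.71%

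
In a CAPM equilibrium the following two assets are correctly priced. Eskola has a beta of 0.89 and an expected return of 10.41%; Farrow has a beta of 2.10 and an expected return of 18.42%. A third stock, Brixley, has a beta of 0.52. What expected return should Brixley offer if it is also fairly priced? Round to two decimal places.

MRP (SML slope) = (18.42% − 10.41%) / (2.10 − 0.89) = 8.01% / 1.21 = 6.6198%
R_f (intercept) = 10.41% − 0.89 × 6.6198% = 4.5184%
E(R_Brixley) = R_f + β × MRP = 4.5184% + 0.52 × 6.6198% = 7.96%

7.96%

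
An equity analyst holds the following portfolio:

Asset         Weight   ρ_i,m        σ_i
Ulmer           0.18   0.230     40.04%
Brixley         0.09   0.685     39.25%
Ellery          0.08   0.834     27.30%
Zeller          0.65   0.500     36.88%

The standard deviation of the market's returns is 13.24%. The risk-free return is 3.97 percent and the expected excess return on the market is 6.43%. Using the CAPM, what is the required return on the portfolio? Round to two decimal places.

β_Ulmer = 0.230 × 40.04% / 13.24% = 0.6956
β_Brixley = 0.685 × 39.25% / 13.24% = 2.0307
β_Ellery = 0.834 × 27.30% / 13.24% = 1.7197
β_Zeller = 0.500 × 36.88% / 13.24% = 1.3927
β_P = Σ w_i β_i = 0.18×0.6956 + 0.09×2.0307 + 0.08×1.7197 + 0.65×1.3927 = 1.3508
E(R_P) = R_f + β_P × MRP = 3.97% + 1.3508 × 6.43% = 12.66%

12.66%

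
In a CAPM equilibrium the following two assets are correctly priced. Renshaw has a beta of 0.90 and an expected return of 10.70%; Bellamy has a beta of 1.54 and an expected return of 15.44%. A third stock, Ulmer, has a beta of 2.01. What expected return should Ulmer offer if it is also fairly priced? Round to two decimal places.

MRP (SML slope) = (15.44% − 10.70%) / (1.54 − 0.90) = 4.74% / 0.64 = 7.4063%
R_f (intercept) = 10.70% − 0.90 × 7.4063% = 4.0343%
E(R_Ulmer) = R_f + β × MRP = 4.0343% + 2.01 × 7.4063% = 18.92%

18.92%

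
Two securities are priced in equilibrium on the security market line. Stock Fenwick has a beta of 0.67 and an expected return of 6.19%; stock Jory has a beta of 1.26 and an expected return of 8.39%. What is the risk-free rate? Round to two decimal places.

3.69%

Both satisfy E(R) = R_f + β·MRP, so the slope of the SML is
MRP = (8.39% − 6.19%) / (1.26 − 0.67) = 2.20% / 0.59 = 3.7288%
R_f = E(R_Fenwick) − β_Fenwick·MRP = 6.19% − 0.67 × 3.7288% = 3.6917%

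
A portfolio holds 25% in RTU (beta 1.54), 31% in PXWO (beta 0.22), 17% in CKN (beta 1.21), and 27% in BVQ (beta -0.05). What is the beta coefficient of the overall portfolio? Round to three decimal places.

β_P = Σ w_i β_i = 0.25×1.54 + 0.31×0.22 + 0.17×1.21 + 0.27×-0.05 = 0.6454

0.645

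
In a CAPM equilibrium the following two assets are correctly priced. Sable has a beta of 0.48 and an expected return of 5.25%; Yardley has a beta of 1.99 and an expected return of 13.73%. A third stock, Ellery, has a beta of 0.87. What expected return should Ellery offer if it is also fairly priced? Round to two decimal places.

MRP (SML slope) = (13.73% − 5.25%) / (1.99 − 0.48) = 8.48% / 1.51 = 5.6159%
R_f (intercept) = 5.25% − 0.48 × 5.6159% = 2.5544%
E(R_Ellery) = R_f + β × MRP = 2.5544% + 0.87 × 5.6159% = 7.44%

7.44%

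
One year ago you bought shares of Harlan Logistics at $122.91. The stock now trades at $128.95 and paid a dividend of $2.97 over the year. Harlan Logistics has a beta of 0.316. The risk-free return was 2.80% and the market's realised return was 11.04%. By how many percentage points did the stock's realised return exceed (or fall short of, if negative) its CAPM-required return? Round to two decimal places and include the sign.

+1.93%

Realised HPR = (P1 + D1 − P0) / P0 = (128.95 + 2.97 − 122.91) / 122.91 = 9.01 / 122.91 = 7.3306%
MRP = 11.04% − 2.80% = 8.24%
CAPM required = R_f + β·MRP = 2.80% + 0.316 × 8.24% = 5.40384%
α = realised − required = 7.3306% − 5.40384% = +1.93%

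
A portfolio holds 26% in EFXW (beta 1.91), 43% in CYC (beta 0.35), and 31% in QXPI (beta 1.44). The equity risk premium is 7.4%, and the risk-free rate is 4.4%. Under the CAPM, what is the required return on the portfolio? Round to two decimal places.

12.49%

β_P = Σ w_i β_i = 0.26×1.91 + 0.43×0.35 + 0.31×1.44 = 1.0935
E(R_P) = R_f + β_P × MRP = 4.4% + 1.0935 × 7.4% = 12.49%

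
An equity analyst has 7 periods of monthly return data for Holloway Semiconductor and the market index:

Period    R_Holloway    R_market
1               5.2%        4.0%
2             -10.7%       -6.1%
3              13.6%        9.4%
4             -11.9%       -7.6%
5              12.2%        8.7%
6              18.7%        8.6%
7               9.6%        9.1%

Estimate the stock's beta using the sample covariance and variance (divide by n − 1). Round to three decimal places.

1.560

Mean R_i = (5.2 − 10.7 + 13.6 − 11.9 + 12.2 + 18.7 + 9.6) / 7 = 5.2429%
Mean R_m = (4.0 − 6.1 + 9.4 − 7.6 + 8.7 + 8.6 + 9.1) / 7 = 3.7286%
Σ(R_i − R̄_i)(R_m − R̄_m) = 521.8314  ⇒  Cov = 521.8314 / 6 = 86.9719
Σ(R_m − R̄_m)² = 334.4743  ⇒  Var(R_m) = 334.4743 / 6 = 55.7457
β = Cov / Var(R_m) = 86.9719 / 55.7457 = 1.5602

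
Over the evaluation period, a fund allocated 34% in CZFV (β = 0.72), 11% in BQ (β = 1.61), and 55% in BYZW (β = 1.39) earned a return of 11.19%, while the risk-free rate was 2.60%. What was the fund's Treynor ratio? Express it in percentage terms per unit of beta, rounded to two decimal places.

7.24%

β_P = 0.34×0.72 + 0.11×1.61 + 0.55×1.39 = 1.1864
Treynor = (R_P − R_f) / β_P = (11.19% − 2.60%) / 1.1864 = 8.59% / 1.1864 = 7.24%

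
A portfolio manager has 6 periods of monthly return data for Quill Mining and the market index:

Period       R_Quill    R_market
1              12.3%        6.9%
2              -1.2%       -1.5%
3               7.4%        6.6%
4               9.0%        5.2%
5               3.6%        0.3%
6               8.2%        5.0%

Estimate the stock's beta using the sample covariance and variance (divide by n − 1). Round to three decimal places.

Mean R_i = (12.3 − 1.2 + 7.4 + 9.0 + 3.6 + 8.2) / 6 = 6.5500%
Mean R_m = (6.9 − 1.5 + 6.6 + 5.2 + 0.3 + 5.0) / 6 = 3.7500%
Σ(R_i − R̄_i)(R_m − R̄_m) = 77.0150  ⇒  Cov = 77.0150 / 5 = 15.4030
Σ(R_m − R̄_m)² = 61.1750  ⇒  Var(R_m) = 61.1750 / 5 = 12.2350
β = Cov / Var(R_m) = 15.4030 / 12.2350 = 1.2589

1.259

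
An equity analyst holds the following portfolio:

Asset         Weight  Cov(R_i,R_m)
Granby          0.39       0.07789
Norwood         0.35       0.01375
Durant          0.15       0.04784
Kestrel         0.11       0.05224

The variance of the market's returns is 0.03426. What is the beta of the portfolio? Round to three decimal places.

1.404

β_Granby = 0.07789 / 0.03426 = 2.2735
β_Norwood = 0.01375 / 0.03426 = 0.4013
β_Durant = 0.04784 / 0.03426 = 1.3964
β_Kestrel = 0.05224 / 0.03426 = 1.5248
β_P = Σ w_i β_i = 0.39×2.2735 + 0.35×0.4013 + 0.15×1.3964 + 0.11×1.5248 = 1.4043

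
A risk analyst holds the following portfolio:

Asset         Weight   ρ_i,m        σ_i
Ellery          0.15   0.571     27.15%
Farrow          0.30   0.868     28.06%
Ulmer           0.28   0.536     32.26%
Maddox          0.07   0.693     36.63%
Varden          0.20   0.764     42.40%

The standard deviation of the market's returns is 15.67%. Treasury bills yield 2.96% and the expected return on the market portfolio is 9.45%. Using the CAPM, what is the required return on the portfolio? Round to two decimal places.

12.37%

β_Ellery = 0.571 × 27.15% / 15.67% = 0.9893
β_Farrow = 0.868 × 28.06% / 15.67% = 1.5543
β_Ulmer = 0.536 × 32.26% / 15.67% = 1.1035
β_Maddox = 0.693 × 36.63% / 15.67% = 1.6199
β_Varden = 0.764 × 42.40% / 15.67% = 2.0672
β_P = Σ w_i β_i = 0.15×0.9893 + 0.30×1.5543 + 0.28×1.1035 + 0.07×1.6199 + 0.20×2.0672 = 1.4505
MRP = 9.45% − 2.96% = 6.49%
E(R_P) = R_f + β_P × MRP = 2.96% + 1.4505 × 6.49% = 12.37%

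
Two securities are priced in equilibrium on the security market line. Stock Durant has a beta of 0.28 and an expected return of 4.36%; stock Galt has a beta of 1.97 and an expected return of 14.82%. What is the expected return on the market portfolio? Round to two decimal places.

8.82%

Both satisfy E(R) = R_f + β·MRP, so the slope of the SML is
MRP = (14.82% − 4.36%) / (1.97 − 0.28) = 10.46% / 1.69 = 6.1893%
R_f = E(R_Durant) − β_Durant·MRP = 4.36% − 0.28 × 6.1893% = 2.6270%
E(R_m) = R_f + MRP = 2.6270% + 6.1893% = 8.82%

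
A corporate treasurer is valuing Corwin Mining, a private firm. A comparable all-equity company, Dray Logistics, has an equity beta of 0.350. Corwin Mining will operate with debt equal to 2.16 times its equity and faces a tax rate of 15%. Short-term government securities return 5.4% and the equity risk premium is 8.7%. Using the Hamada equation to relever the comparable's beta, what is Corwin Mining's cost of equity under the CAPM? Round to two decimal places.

14.04%

β_L = β_U × [1 + (1 − t)(D/E)] = 0.350 × [1 + (1 − 0.15) × 2.16]
    = 0.350 × [1 + 0.85 × 2.16] = 0.350 × 2.8360 = 0.9926
E(R) = R_f + β_L × MRP = 5.4% + 0.9926 × 8.7% = 14.04%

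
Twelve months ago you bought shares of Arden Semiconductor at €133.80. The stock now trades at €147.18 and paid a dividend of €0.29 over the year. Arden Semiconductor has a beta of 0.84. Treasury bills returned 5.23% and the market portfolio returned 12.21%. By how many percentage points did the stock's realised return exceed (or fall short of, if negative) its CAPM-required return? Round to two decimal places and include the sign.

Realised HPR = (P1 + D1 − P0) / P0 = (147.18 + 0.29 − 133.80) / 133.80 = 13.67 / 133.80 = 10.2167%
MRP = 12.21% − 5.23% = 6.98%
CAPM required = R_f + β·MRP = 5.23% + 0.84 × 6.98% = 11.0932%
α = realised − required = 10.2167% − 11.0932% = -0.88%

-0.88%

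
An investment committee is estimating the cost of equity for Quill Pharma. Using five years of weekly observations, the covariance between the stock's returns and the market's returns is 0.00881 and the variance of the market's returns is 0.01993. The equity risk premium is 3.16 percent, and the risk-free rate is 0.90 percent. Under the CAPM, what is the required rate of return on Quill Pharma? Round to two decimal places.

β = Cov(R_i, R_m) / Var(R_m) = 0.00881 / 0.01993 = 0.4420
E(R) = R_f + β × MRP = 0.90% + 0.4420 × 3.16% = 2.30%

2.30%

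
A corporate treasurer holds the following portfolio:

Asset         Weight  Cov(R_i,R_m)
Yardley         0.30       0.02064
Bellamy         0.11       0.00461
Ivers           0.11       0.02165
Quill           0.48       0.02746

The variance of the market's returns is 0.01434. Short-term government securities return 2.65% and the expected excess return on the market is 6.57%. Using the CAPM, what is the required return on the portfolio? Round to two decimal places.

12.85%

β_Yardley = 0.02064 / 0.01434 = 1.4393
β_Bellamy = 0.00461 / 0.01434 = 0.3215
β_Ivers = 0.02165 / 0.01434 = 1.5098
β_Quill = 0.02746 / 0.01434 = 1.9149
β_P = Σ w_i β_i = 0.30×1.4393 + 0.11×0.3215 + 0.11×1.5098 + 0.48×1.9149 = 1.5524
E(R_P) = R_f + β_P × MRP = 2.65% + 1.5524 × 6.57% = 12.85%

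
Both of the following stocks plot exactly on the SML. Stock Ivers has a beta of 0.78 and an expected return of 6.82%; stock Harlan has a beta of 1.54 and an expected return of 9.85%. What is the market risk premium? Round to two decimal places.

3.99%

Both satisfy E(R) = R_f + β·MRP, so the slope of the SML is
MRP = (9.85% − 6.82%) / (1.54 − 0.78) = 3.03% / 0.76 = 3.9868%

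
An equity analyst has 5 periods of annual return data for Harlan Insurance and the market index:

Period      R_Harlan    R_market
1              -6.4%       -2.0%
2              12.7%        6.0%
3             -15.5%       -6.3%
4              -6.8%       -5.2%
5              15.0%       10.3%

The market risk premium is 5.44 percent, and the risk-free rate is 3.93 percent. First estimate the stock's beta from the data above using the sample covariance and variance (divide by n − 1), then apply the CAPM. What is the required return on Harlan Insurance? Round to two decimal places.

Mean R_i = (-6.4 + 12.7 − 15.5 − 6.8 + 15.0) / 5 = -0.2000%
Mean R_m = (-2.0 + 6.0 − 6.3 − 5.2 + 10.3) / 5 = 0.5600%
Σ(R_i − R̄_i)(R_m − R̄_m) = 377.0700  ⇒  Cov = 377.0700 / 4 = 94.2675
Σ(R_m − R̄_m)² = 211.2520  ⇒  Var(R_m) = 211.2520 / 4 = 52.8130
β = Cov / Var(R_m) = 94.2675 / 52.8130 = 1.7849
E(R) = R_f + β × MRP = 3.93% + 1.7849 × 5.44% = 13.64%

13.64%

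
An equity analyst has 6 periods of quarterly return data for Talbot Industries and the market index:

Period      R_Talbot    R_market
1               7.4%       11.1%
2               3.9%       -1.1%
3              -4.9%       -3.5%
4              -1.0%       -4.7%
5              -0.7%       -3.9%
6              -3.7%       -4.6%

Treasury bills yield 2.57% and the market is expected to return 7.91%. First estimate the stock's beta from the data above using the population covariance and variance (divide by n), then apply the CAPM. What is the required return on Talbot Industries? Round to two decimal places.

Mean R_i = (7.4 + 3.9 − 4.9 − 1.0 − 0.7 − 3.7) / 6 = 0.1667%
Mean R_m = (11.1 − 1.1 − 3.5 − 4.7 − 3.9 − 4.6) / 6 = -1.1167%
Σ(R_i − R̄_i)(R_m − R̄_m) = 120.5667  ⇒  Cov = 120.5667 / 6 = 20.0945
Σ(R_m − R̄_m)² = 187.6483  ⇒  Var(R_m) = 187.6483 / 6 = 31.2747
β = Cov / Var(R_m) = 20.0945 / 31.2747 = 0.6425
MRP = 7.91% − 2.57% = 5.34%
E(R) = R_f + β × MRP = 2.57% + 0.6425 × 5.34% = 6.00%

6.00%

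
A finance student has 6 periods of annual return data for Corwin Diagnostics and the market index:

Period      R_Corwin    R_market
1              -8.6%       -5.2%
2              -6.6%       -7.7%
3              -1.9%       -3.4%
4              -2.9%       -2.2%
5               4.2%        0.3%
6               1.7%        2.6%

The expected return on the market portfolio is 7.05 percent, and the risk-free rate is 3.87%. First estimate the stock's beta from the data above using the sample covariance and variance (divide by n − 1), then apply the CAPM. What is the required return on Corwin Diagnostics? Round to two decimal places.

7.44%

Mean R_i = (-8.6 − 6.6 − 1.9 − 2.9 + 4.2 + 1.7) / 6 = -2.3500%
Mean R_m = (-5.2 − 7.7 − 3.4 − 2.2 + 0.3 + 2.6) / 6 = -2.6000%
Σ(R_i − R̄_i)(R_m − R̄_m) = 77.4000  ⇒  Cov = 77.4000 / 5 = 15.4800
Σ(R_m − R̄_m)² = 69.0200  ⇒  Var(R_m) = 69.0200 / 5 = 13.8040
β = Cov / Var(R_m) = 15.4800 / 13.8040 = 1.1214
MRP = 7.05% − 3.87% = 3.18%
E(R) = R_f + β × MRP = 3.87% + 1.1214 × 3.18% = 7.44%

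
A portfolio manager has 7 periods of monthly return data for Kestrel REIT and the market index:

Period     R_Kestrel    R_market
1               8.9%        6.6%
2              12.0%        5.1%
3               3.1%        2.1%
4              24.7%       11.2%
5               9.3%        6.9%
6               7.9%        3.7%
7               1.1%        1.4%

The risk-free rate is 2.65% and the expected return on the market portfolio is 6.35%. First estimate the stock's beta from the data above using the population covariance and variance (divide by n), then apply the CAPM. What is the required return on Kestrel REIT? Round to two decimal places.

Mean R_i = (8.9 + 12.0 + 3.1 + 24.7 + 9.3 + 7.9 + 1.1) / 7 = 9.5714%
Mean R_m = (6.6 + 5.1 + 2.1 + 11.2 + 6.9 + 3.7 + 1.4) / 7 = 5.2857%
Σ(R_i − R̄_i)(R_m − R̄_m) = 143.8871  ⇒  Cov = 143.8871 / 7 = 20.5553
Σ(R_m − R̄_m)² = 67.1086  ⇒  Var(R_m) = 67.1086 / 7 = 9.5869
β = Cov / Var(R_m) = 20.5553 / 9.5869 = 2.1441
MRP = 6.35% − 2.65% = 3.70%
E(R) = R_f + β × MRP = 2.65% + 2.1441 × 3.70% = 10.58%

10.58%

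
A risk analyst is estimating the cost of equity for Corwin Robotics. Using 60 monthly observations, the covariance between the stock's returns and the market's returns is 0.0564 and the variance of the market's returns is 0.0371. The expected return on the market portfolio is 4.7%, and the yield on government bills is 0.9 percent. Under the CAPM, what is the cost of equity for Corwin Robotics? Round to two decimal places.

β = Cov(R_i, R_m) / Var(R_m) = 0.0564 / 0.0371 = 1.5202
MRP = 4.7% − 0.9% = 3.80%
E(R) = R_f + β × MRP = 0.9% + 1.5202 × 3.8% = 6.68%

6.68%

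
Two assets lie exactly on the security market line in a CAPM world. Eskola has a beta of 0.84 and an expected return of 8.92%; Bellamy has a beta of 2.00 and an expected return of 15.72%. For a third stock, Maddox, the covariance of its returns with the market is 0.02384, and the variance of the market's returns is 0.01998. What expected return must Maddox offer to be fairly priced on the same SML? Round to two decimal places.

MRP = (15.72% − 8.92%) / (2.00 − 0.84) = 5.8621%
R_f = 8.92% − 0.84 × 5.8621% = 3.9958%
β_Maddox = Cov / Var(R_m) = 0.02384 / 0.01998 = 1.1932
E(R_Maddox) = R_f + β × MRP = 3.9958% + 1.1932 × 5.8621% = 10.99%

10.99%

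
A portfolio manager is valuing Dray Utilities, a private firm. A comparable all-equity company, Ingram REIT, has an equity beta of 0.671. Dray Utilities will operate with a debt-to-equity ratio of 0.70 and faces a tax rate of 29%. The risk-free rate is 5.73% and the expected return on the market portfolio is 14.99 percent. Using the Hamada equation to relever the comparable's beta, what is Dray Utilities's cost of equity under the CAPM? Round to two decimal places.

β_L = β_U × [1 + (1 − t)(D/E)] = 0.671 × [1 + (1 − 0.29) × 0.70]
    = 0.671 × [1 + 0.71 × 0.70] = 0.671 × 1.4970 = 1.0045
MRP = 14.99% − 5.73% = 9.26%
E(R) = R_f + β_L × MRP = 5.73% + 1.0045 × 9.26% = 15.03%

15.03%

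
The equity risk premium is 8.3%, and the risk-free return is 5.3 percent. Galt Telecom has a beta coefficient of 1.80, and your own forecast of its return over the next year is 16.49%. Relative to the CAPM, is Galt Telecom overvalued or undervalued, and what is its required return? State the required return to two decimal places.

Overvalued; required return 20.24%

Required return = R_f + β·MRP = 5.3% + 1.80 × 8.3% = 20.24%
Forecast 16.49% < required 20.24% → the stock plots below the SML → overvalued.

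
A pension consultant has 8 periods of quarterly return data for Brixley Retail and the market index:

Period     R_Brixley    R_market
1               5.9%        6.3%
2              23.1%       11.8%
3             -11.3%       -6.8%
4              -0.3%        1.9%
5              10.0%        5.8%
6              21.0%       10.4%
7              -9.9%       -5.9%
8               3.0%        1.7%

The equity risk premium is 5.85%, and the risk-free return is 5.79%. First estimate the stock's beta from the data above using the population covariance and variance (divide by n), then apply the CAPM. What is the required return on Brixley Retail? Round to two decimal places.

Mean R_i = (5.9 + 23.1 − 11.3 − 0.3 + 10.0 + 21.0 − 9.9 + 3.0) / 8 = 5.1875%
Mean R_m = (6.3 + 11.8 − 6.8 + 1.9 + 5.8 + 10.4 − 5.9 + 1.7) / 8 = 3.1500%
Σ(R_i − R̄_i)(R_m − R̄_m) = 595.2050  ⇒  Cov = 595.2050 / 8 = 74.4006
Σ(R_m − R̄_m)² = 328.9000  ⇒  Var(R_m) = 328.9000 / 8 = 41.1125
β = Cov / Var(R_m) = 74.4006 / 41.1125 = 1.8097
E(R) = R_f + β × MRP = 5.79% + 1.8097 × 5.85% = 16.38%

16.38%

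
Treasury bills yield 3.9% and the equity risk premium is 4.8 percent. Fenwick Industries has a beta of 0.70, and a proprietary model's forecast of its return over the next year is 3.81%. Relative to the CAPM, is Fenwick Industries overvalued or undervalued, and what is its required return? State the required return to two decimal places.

Overvalued; required return 7.26%

Required return = R_f + β·MRP = 3.9% + 0.70 × 4.8% = 7.26%
Forecast 3.81% < required 7.26% → the stock plots below the SML → overvalued.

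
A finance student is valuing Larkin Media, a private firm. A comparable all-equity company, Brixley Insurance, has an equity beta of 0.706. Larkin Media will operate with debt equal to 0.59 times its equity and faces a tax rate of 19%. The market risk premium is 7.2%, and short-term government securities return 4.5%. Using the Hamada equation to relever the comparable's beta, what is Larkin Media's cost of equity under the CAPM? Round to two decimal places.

12.01%

β_L = β_U × [1 + (1 − t)(D/E)] = 0.706 × [1 + (1 − 0.19) × 0.59]
    = 0.706 × [1 + 0.81 × 0.59] = 0.706 × 1.4779 = 1.0434
E(R) = R_f + β_L × MRP = 4.5% + 1.0434 × 7.2% = 12.01%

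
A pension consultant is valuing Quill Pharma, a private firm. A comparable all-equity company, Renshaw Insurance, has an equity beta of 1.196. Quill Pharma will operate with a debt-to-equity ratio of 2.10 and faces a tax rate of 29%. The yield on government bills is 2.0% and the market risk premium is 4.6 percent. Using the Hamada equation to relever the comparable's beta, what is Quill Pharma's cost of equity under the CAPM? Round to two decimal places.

β_L = β_U × [1 + (1 − t)(D/E)] = 1.196 × [1 + (1 − 0.29) × 2.10]
    = 1.196 × [1 + 0.71 × 2.10] = 1.196 × 2.4910 = 2.9792
E(R) = R_f + β_L × MRP = 2.0% + 2.9792 × 4.6% = 15.70%

15.70%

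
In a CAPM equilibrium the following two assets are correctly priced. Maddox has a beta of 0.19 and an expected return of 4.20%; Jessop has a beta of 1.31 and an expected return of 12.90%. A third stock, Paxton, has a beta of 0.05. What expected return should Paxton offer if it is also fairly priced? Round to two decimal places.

MRP (SML slope) = (12.90% − 4.20%) / (1.31 − 0.19) = 8.70% / 1.12 = 7.7679%
R_f (intercept) = 4.20% − 0.19 × 7.7679% = 2.7241%
E(R_Paxton) = R_f + β × MRP = 2.7241% + 0.05 × 7.7679% = 3.11%

3.11%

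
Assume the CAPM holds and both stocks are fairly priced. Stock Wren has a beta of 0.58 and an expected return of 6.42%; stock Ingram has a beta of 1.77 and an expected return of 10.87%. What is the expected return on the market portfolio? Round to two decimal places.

7.99%

Both satisfy E(R) = R_f + β·MRP, so the slope of the SML is
MRP = (10.87% − 6.42%) / (1.77 − 0.58) = 4.45% / 1.19 = 3.7395%
R_f = E(R_Wren) − β_Wren·MRP = 6.42% − 0.58 × 3.7395% = 4.2511%
E(R_m) = R_f + MRP = 4.2511% + 3.7395% = 7.99%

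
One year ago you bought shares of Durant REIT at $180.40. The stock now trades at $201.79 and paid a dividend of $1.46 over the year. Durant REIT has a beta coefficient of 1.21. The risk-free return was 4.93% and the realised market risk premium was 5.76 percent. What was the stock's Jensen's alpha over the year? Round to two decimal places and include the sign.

+0.77%

Realised HPR = (P1 + D1 − P0) / P0 = (201.79 + 1.46 − 180.40) / 180.40 = 22.85 / 180.40 = 12.6663%
CAPM required = R_f + β·MRP = 4.93% + 1.21 × 5.76% = 11.8996%
α = realised − required = 12.6663% − 11.8996% = +0.77%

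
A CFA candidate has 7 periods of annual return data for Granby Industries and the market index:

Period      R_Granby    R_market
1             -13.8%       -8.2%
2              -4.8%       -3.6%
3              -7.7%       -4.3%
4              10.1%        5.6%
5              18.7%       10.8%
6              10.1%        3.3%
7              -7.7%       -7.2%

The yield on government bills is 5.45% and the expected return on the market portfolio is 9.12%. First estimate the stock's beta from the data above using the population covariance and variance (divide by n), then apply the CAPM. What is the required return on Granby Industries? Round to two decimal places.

11.58%

Mean R_i = (-13.8 − 4.8 − 7.7 + 10.1 + 18.7 + 10.1 − 7.7) / 7 = 0.7000%
Mean R_m = (-8.2 − 3.6 − 4.3 + 5.6 + 10.8 + 3.3 − 7.2) / 7 = -0.5143%
Σ(R_i − R̄_i)(R_m − R̄_m) = 513.3600  ⇒  Cov = 513.3600 / 7 = 73.3371
Σ(R_m − R̄_m)² = 307.5686  ⇒  Var(R_m) = 307.5686 / 7 = 43.9384
β = Cov / Var(R_m) = 73.3371 / 43.9384 = 1.6691
MRP = 9.12% − 5.45% = 3.67%
E(R) = R_f + β × MRP = 5.45% + 1.6691 × 3.67% = 11.58%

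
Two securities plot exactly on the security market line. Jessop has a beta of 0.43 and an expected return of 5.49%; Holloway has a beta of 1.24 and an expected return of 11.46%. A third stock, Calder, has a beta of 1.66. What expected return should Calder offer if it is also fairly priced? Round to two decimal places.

MRP (SML slope) = (11.46% − 5.49%) / (1.24 − 0.43) = 5.97% / 0.81 = 7.3704%
R_f (intercept) = 5.49% − 0.43 × 7.3704% = 2.3207%
E(R_Calder) = R_f + β × MRP = 2.3207% + 1.66 × 7.3704% = 14.56%

14.56%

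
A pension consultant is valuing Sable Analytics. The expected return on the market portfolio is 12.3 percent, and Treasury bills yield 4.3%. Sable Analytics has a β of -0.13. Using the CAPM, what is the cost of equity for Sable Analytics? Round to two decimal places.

Market risk premium = E(R_m) − R_f = 12.3% − 4.3% = 8.00%
E(R) = R_f + β × MRP = 4.3% + -0.13 × 8.0% = 3.26%

3.26%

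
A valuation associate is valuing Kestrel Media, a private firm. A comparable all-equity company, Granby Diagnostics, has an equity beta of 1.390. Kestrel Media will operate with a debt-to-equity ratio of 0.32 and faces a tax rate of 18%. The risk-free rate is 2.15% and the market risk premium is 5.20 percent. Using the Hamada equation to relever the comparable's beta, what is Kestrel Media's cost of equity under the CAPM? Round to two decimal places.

β_L = β_U × [1 + (1 − t)(D/E)] = 1.390 × [1 + (1 − 0.18) × 0.32]
    = 1.390 × [1 + 0.82 × 0.32] = 1.390 × 1.2624 = 1.7547
E(R) = R_f + β_L × MRP = 2.15% + 1.7547 × 5.20% = 11.27%

11.27%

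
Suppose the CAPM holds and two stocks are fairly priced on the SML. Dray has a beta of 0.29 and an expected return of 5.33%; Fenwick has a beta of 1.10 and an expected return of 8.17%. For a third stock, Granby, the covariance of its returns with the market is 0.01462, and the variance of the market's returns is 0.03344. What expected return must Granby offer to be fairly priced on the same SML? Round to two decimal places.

5.85%

MRP = (8.17% − 5.33%) / (1.10 − 0.29) = 3.5062%
R_f = 5.33% − 0.29 × 3.5062% = 4.3132%
β_Granby = Cov / Var(R_m) = 0.01462 / 0.03344 = 0.4372
E(R_Granby) = R_f + β × MRP = 4.3132% + 0.4372 × 3.5062% = 5.85%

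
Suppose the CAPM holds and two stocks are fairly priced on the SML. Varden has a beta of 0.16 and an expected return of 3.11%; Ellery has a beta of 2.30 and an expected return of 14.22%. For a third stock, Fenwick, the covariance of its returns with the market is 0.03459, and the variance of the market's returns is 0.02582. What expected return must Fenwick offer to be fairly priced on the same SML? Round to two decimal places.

9.23%

MRP = (14.22% − 3.11%) / (2.30 − 0.16) = 5.1916%
R_f = 3.11% − 0.16 × 5.1916% = 2.2793%
β_Fenwick = Cov / Var(R_m) = 0.03459 / 0.02582 = 1.3397
E(R_Fenwick) = R_f + β × MRP = 2.2793% + 1.3397 × 5.1916% = 9.23%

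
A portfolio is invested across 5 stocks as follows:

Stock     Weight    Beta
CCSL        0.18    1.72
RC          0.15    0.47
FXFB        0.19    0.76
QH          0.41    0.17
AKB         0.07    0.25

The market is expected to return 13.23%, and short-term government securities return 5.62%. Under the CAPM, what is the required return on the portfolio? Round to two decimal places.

β_P = Σ w_i β_i = 0.18×1.72 + 0.15×0.47 + 0.19×0.76 + 0.41×0.17 + 0.07×0.25 = 0.6117
MRP = 13.23% − 5.62% = 7.61%
E(R_P) = R_f + β_P × MRP = 5.62% + 0.6117 × 7.61% = 10.28%

10.28%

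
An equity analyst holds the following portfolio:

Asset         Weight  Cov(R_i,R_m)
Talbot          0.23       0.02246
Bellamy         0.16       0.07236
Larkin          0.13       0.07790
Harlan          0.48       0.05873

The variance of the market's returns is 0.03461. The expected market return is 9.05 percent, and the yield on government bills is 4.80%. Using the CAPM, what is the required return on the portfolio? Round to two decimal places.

β_Talbot = 0.02246 / 0.03461 = 0.6489
β_Bellamy = 0.07236 / 0.03461 = 2.0907
β_Larkin = 0.07790 / 0.03461 = 2.2508
β_Harlan = 0.05873 / 0.03461 = 1.6969
β_P = Σ w_i β_i = 0.23×0.6489 + 0.16×2.0907 + 0.13×2.2508 + 0.48×1.6969 = 1.5909
MRP = 9.05% − 4.80% = 4.25%
E(R_P) = R_f + β_P × MRP = 4.80% + 1.5909 × 4.25% = 11.56%

11.56%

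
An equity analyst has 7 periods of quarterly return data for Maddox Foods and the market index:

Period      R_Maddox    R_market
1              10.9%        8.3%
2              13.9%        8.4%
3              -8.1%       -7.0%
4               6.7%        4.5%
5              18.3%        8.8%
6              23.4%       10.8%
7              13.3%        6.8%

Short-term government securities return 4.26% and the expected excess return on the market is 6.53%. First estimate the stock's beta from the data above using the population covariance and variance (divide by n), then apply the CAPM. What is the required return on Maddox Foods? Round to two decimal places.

14.77%

Mean R_i = (10.9 + 13.9 − 8.1 + 6.7 + 18.3 + 23.4 + 13.3) / 7 = 11.2000%
Mean R_m = (8.3 + 8.4 − 7.0 + 4.5 + 8.8 + 10.8 + 6.8) / 7 = 5.8000%
Σ(R_i − R̄_i)(R_m − R̄_m) = 343.5600  ⇒  Cov = 343.5600 / 7 = 49.0800
Σ(R_m − R̄_m)² = 213.5400  ⇒  Var(R_m) = 213.5400 / 7 = 30.5057
β = Cov / Var(R_m) = 49.0800 / 30.5057 = 1.6089
E(R) = R_f + β × MRP = 4.26% + 1.6089 × 6.53% = 14.77%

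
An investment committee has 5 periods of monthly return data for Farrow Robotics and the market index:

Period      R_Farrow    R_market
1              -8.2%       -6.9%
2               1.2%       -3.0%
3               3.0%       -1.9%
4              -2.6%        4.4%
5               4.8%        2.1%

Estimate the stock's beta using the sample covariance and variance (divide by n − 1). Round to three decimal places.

0.562

Mean R_i = (-8.2 + 1.2 + 3.0 − 2.6 + 4.8) / 5 = -0.3600%
Mean R_m = (-6.9 − 3.0 − 1.9 + 4.4 + 2.1) / 5 = -1.0600%
Σ(R_i − R̄_i)(R_m − R̄_m) = 44.0120  ⇒  Cov = 44.0120 / 4 = 11.0030
Σ(R_m − R̄_m)² = 78.3720  ⇒  Var(R_m) = 78.3720 / 4 = 19.5930
β = Cov / Var(R_m) = 11.0030 / 19.5930 = 0.5616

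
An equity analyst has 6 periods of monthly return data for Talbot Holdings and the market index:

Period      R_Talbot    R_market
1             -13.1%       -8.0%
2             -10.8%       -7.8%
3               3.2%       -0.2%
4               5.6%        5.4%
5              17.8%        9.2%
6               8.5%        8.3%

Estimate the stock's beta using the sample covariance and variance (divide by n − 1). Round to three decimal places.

Mean R_i = (-13.1 − 10.8 + 3.2 + 5.6 + 17.8 + 8.5) / 6 = 1.8667%
Mean R_m = (-8.0 − 7.8 − 0.2 + 5.4 + 9.2 + 8.3) / 6 = 1.1500%
Σ(R_i − R̄_i)(R_m − R̄_m) = 440.0700  ⇒  Cov = 440.0700 / 5 = 88.0140
Σ(R_m − R̄_m)² = 299.6350  ⇒  Var(R_m) = 299.6350 / 5 = 59.9270
β = Cov / Var(R_m) = 88.0140 / 59.9270 = 1.4687

1.469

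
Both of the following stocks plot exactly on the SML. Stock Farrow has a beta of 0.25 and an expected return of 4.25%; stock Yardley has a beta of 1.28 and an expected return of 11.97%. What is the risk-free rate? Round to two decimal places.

2.38%

Both satisfy E(R) = R_f + β·MRP, so the slope of the SML is
MRP = (11.97% − 4.25%) / (1.28 − 0.25) = 7.72% / 1.03 = 7.4951%
R_f = E(R_Farrow) − β_Farrow·MRP = 4.25% − 0.25 × 7.4951% = 2.3762%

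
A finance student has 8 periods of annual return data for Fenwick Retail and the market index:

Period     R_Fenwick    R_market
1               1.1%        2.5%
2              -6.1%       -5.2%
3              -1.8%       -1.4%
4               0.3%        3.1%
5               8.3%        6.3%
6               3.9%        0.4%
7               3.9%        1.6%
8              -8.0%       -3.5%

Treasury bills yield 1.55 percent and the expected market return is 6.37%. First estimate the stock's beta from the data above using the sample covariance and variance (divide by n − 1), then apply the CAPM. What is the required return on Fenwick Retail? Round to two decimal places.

7.73%

Mean R_i = (1.1 − 6.1 − 1.8 + 0.3 + 8.3 + 3.9 + 3.9 − 8.0) / 8 = 0.2000%
Mean R_m = (2.5 − 5.2 − 1.4 + 3.1 + 6.3 + 0.4 + 1.6 − 3.5) / 8 = 0.4750%
Σ(R_i − R̄_i)(R_m − R̄_m) = 125.2500  ⇒  Cov = 125.2500 / 7 = 17.8929
Σ(R_m − R̄_m)² = 97.7150  ⇒  Var(R_m) = 97.7150 / 7 = 13.9593
β = Cov / Var(R_m) = 17.8929 / 13.9593 = 1.2818
MRP = 6.37% − 1.55% = 4.82%
E(R) = R_f + β × MRP = 1.55% + 1.2818 × 4.82% = 7.73%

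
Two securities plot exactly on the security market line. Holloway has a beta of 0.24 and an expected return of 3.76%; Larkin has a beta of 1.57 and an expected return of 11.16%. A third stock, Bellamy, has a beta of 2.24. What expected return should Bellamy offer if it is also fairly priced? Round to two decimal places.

14.89%

MRP (SML slope) = (11.16% − 3.76%) / (1.57 − 0.24) = 7.40% / 1.33 = 5.5639%
R_f (intercept) = 3.76% − 0.24 × 5.5639% = 2.4247%
E(R_Bellamy) = R_f + β × MRP = 2.4247% + 2.24 × 5.5639% = 14.89%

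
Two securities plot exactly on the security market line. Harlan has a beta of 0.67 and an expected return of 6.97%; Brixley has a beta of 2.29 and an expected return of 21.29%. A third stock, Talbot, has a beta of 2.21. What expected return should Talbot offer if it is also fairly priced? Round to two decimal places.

20.58%

MRP (SML slope) = (21.29% − 6.97%) / (2.29 − 0.67) = 14.32% / 1.62 = 8.8395%
R_f (intercept) = 6.97% − 0.67 × 8.8395% = 1.0475%
E(R_Talbot) = R_f + β × MRP = 1.0475% + 2.21 × 8.8395% = 20.58%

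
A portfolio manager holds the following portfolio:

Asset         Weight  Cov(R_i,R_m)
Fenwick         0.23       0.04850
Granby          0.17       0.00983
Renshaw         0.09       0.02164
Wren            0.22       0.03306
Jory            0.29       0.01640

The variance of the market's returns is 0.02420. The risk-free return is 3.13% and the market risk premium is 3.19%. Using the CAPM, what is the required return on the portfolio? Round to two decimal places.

6.66%

β_Fenwick = 0.04850 / 0.02420 = 2.0041
β_Granby = 0.00983 / 0.02420 = 0.4062
β_Renshaw = 0.02164 / 0.02420 = 0.8942
β_Wren = 0.03306 / 0.02420 = 1.3661
β_Jory = 0.01640 / 0.02420 = 0.6777
β_P = Σ w_i β_i = 0.23×2.0041 + 0.17×0.4062 + 0.09×0.8942 + 0.22×1.3661 + 0.29×0.6777 = 1.1076
E(R_P) = R_f + β_P × MRP = 3.13% + 1.1076 × 3.19% = 6.66%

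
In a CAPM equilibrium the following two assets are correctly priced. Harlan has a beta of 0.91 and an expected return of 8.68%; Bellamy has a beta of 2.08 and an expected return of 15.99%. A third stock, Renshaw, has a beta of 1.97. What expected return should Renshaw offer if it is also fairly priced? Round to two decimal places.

MRP (SML slope) = (15.99% − 8.68%) / (2.08 − 0.91) = 7.31% / 1.17 = 6.2479%
R_f (intercept) = 8.68% − 0.91 × 6.2479% = 2.9944%
E(R_Renshaw) = R_f + β × MRP = 2.9944% + 1.97 × 6.2479% = 15.30%

15.30%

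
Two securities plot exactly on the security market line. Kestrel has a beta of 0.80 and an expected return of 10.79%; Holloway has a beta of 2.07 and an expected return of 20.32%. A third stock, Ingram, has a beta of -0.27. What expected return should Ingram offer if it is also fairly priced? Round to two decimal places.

2.76%

MRP (SML slope) = (20.32% − 10.79%) / (2.07 − 0.80) = 9.53% / 1.27 = 7.5039%
R_f (intercept) = 10.79% − 0.80 × 7.5039% = 4.7869%
E(R_Ingram) = R_f + β × MRP = 4.7869% + -0.27 × 7.5039% = 2.76%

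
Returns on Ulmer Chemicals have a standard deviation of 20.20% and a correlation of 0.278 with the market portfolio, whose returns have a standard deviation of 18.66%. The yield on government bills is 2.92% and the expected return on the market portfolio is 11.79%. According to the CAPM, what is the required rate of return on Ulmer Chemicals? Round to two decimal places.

5.59%

β = ρ × σ_i / σ_m = 0.278 × 20.20% / 18.66% = 0.3009
MRP = 11.79% − 2.92% = 8.87%
E(R) = 2.92% + 0.3009 × 8.87% = 5.59%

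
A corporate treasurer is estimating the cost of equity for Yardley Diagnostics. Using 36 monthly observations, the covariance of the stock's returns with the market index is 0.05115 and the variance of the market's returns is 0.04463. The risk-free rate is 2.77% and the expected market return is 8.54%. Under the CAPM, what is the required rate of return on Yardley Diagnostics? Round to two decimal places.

9.38%

β = Cov(R_i, R_m) / Var(R_m) = 0.05115 / 0.04463 = 1.1461
MRP = 8.54% − 2.77% = 5.77%
E(R) = R_f + β × MRP = 2.77% + 1.1461 × 5.77% = 9.38%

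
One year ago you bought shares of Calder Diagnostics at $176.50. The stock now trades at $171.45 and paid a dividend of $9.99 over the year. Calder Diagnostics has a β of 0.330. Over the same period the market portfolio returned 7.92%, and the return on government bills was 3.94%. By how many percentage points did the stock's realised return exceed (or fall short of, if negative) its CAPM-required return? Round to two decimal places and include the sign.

Realised HPR = (P1 + D1 − P0) / P0 = (171.45 + 9.99 − 176.50) / 176.50 = 4.94 / 176.50 = 2.7989%
MRP = 7.92% − 3.94% = 3.98%
CAPM required = R_f + β·MRP = 3.94% + 0.330 × 3.98% = 5.25340%
α = realised − required = 2.7989% − 5.25340% = -2.45%

-2.45%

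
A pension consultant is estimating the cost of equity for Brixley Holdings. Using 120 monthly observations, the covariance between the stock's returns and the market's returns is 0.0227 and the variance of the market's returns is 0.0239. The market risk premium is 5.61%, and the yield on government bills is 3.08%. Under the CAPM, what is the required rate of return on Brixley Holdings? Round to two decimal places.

8.41%

β = Cov(R_i, R_m) / Var(R_m) = 0.0227 / 0.0239 = 0.9498
E(R) = R_f + β × MRP = 3.08% + 0.9498 × 5.61% = 8.41%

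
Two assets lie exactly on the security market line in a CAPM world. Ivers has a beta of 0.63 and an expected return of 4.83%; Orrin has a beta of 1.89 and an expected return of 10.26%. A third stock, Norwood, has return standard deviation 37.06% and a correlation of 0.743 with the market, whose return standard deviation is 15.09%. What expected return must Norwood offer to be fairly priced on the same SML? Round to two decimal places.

MRP = (10.26% − 4.83%) / (1.89 − 0.63) = 4.3095%
R_f = 4.83% − 0.63 × 4.3095% = 2.1150%
β_Norwood = ρ·σ_i/σ_m = 0.743 × 37.06 / 15.09 = 1.8248
E(R_Norwood) = R_f + β × MRP = 2.1150% + 1.8248 × 4.3095% = 9.98%

9.98%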